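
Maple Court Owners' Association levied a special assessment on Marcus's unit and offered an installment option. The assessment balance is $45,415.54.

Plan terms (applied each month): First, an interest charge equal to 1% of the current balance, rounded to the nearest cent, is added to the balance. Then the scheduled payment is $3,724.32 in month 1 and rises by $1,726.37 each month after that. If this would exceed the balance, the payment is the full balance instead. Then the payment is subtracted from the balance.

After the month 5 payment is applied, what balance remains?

$11,297.21

Month 1: opening $45,415.54; interest $454.16 → $45,869.70; payment $3,724.32; balance $42,145.38
Month 2: opening $42,145.38; interest $421.45 → $42,566.83; payment $5,450.69; balance $37,116.14
Month 3: opening $37,116.14; interest $371.16 → $37,487.30; payment $7,177.06; balance $30,310.24
Month 4: opening $30,310.24; interest $303.10 → $30,613.34; payment $8,903.43; balance $21,709.91
Month 5: opening $21,709.91; interest $217.10 → $21,927.01; payment $10,629.80; balance $11,297.21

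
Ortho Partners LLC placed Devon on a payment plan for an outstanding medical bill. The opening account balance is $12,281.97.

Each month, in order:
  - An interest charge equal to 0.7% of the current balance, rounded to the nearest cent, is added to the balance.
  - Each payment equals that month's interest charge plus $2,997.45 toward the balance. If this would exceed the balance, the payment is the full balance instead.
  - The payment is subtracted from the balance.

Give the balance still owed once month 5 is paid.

Month 1: $12,281.97 +$85.97 interest = $12,367.94; pay $3,083.42 → $9,284.52
Month 2: $9,284.52 +$64.99 interest = $9,349.51; pay $3,062.44 → $6,287.07
Month 3: $6,287.07 +$44.01 interest = $6,331.08; pay $3,041.46 → $3,289.62
Month 4: $3,289.62 +$23.03 interest = $3,312.65; pay $3,020.48 → $292.17
Month 5: $292.17 +$2.05 interest = $294.22; pay $294.22 → $0.00

$0.00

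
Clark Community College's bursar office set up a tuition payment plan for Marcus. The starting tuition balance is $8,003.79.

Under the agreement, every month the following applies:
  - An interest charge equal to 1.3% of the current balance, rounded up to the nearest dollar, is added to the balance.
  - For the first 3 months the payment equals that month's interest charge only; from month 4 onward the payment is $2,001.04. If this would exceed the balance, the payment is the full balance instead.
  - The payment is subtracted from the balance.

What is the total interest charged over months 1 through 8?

Month 1: $8,003.79 +$105.00 interest = $8,108.79; pay $105.00 → $8,003.79
Month 2: $8,003.79 +$105.00 interest = $8,108.79; pay $105.00 → $8,003.79
Month 3: $8,003.79 +$105.00 interest = $8,108.79; pay $105.00 → $8,003.79
Month 4: $8,003.79 +$105.00 interest = $8,108.79; pay $2,001.04 → $6,107.75
Month 5: $6,107.75 +$80.00 interest = $6,187.75; pay $2,001.04 → $4,186.71
Month 6: $4,186.71 +$55.00 interest = $4,241.71; pay $2,001.04 → $2,240.67
Month 7: $2,240.67 +$30.00 interest = $2,270.67; pay $2,001.04 → $269.63
Month 8: $269.63 +$4.00 interest = $273.63; pay $273.63 → $0.00
Total interest: $105.00 + $105.00 + $105.00 + $105.00 + $80.00 + $55.00 + $30.00 + $4.00 = $589.00

$589.00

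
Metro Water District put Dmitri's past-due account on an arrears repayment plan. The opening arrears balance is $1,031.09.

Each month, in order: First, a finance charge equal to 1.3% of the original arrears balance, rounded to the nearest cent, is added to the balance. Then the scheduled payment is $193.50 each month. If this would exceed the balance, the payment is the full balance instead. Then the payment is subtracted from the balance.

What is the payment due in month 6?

# | Opening | Interest | Payment | End bal
1 | $1,031.09 | $13.40 | $193.50 | $850.99
2 | $850.99 | $13.40 | $193.50 | $670.89
3 | $670.89 | $13.40 | $193.50 | $490.79
4 | $490.79 | $13.40 | $193.50 | $310.69
5 | $310.69 | $13.40 | $193.50 | $130.59
6 | $130.59 | $13.40 | $143.99 | $0.00

$143.99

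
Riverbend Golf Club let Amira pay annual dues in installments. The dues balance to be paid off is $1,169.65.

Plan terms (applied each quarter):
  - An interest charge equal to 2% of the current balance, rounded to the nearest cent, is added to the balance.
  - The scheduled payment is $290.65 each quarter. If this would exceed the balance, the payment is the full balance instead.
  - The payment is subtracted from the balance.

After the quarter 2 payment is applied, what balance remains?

$629.79

Quarter 1: opening $1,169.65; interest $23.39 → $1,193.04; payment $290.65; balance $902.39
Quarter 2: opening $902.39; interest $18.05 → $920.44; payment $290.65; balance $629.79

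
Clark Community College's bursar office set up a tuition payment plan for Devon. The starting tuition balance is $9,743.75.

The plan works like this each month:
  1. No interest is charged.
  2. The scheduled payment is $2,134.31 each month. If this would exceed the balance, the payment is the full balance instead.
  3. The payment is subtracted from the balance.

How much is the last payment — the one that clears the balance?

$1,206.51

Month 1: $9,743.75 − $2,134.31 → $7,609.44
Month 2: $7,609.44 − $2,134.31 → $5,475.13
Month 3: $5,475.13 − $2,134.31 → $3,340.82
Month 4: $3,340.82 − $2,134.31 → $1,206.51
Month 5: $1,206.51 − $1,206.51 → $0.00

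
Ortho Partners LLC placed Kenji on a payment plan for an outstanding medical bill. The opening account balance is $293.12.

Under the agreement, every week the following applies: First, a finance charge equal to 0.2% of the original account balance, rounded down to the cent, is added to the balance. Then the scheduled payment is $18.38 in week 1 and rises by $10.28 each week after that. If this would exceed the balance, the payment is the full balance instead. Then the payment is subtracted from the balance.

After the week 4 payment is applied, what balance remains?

$160.24

Week 1: opening $293.12; interest $0.58 → $293.70; payment $18.38; balance $275.32
Week 2: opening $275.32; interest $0.58 → $275.90; payment $28.66; balance $247.24
Week 3: opening $247.24; interest $0.58 → $247.82; payment $38.94; balance $208.88
Week 4: opening $208.88; interest $0.58 → $209.46; payment $49.22; balance $160.24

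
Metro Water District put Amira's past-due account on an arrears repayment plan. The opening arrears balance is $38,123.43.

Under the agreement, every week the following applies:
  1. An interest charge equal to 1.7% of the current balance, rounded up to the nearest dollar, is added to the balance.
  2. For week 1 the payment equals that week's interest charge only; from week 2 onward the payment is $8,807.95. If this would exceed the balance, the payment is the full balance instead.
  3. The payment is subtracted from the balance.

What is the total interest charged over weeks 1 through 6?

$2,481.00

# | Opening | Interest | Payment | End bal
1 | $38,123.43 | $649.00 | $649.00 | $38,123.43
2 | $38,123.43 | $649.00 | $8,807.95 | $29,964.48
3 | $29,964.48 | $510.00 | $8,807.95 | $21,666.53
4 | $21,666.53 | $369.00 | $8,807.95 | $13,227.58
5 | $13,227.58 | $225.00 | $8,807.95 | $4,644.63
6 | $4,644.63 | $79.00 | $4,723.63 | $0.00
Total interest: $649.00 + $649.00 + $510.00 + $369.00 + $225.00 + $79.00 = $2,481.00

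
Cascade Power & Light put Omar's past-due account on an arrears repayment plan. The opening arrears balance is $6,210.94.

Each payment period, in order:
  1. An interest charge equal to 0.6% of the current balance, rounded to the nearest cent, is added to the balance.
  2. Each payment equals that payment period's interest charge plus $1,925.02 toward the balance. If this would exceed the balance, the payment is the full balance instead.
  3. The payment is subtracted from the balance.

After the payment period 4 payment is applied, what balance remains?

Payment period 1: $6,210.94 +$37.27 interest = $6,248.21; pay $1,962.29 → $4,285.92
Payment period 2: $4,285.92 +$25.72 interest = $4,311.64; pay $1,950.74 → $2,360.90
Payment period 3: $2,360.90 +$14.17 interest = $2,375.07; pay $1,939.19 → $435.88
Payment period 4: $435.88 +$2.62 interest = $438.50; pay $438.50 → $0.00

$0.00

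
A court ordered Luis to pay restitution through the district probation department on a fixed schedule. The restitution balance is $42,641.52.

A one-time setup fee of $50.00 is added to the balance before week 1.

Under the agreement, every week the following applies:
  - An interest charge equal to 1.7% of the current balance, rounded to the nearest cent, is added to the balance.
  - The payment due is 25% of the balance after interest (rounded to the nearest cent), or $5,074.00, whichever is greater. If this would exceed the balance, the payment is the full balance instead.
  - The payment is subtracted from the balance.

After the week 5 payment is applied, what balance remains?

$9,360.07

Week 1: $42,691.52 +$725.76 interest = $43,417.28; pay $10,854.32 → $32,562.96
Week 2: $32,562.96 +$553.57 interest = $33,116.53; pay $8,279.13 → $24,837.40
Week 3: $24,837.40 +$422.24 interest = $25,259.64; pay $6,314.91 → $18,944.73
Week 4: $18,944.73 +$322.06 interest = $19,266.79; pay $5,074.00 → $14,192.79
Week 5: $14,192.79 +$241.28 interest = $14,434.07; pay $5,074.00 → $9,360.07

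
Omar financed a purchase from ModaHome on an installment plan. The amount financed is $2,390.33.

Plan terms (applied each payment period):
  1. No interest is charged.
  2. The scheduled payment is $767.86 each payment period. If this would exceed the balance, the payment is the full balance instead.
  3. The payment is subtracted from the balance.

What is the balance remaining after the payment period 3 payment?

Payment period 1: $2,390.33 − $767.86 → $1,622.47
Payment period 2: $1,622.47 − $767.86 → $854.61
Payment period 3: $854.61 − $767.86 → $86.75

$86.75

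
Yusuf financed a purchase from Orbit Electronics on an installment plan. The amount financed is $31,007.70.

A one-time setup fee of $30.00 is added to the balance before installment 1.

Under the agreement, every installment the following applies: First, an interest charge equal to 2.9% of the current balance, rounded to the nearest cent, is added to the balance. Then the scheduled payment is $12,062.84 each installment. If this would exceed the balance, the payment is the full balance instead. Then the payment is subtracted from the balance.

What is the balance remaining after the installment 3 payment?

Installment 1: opening $31,037.70; interest $900.09 → $31,937.79; payment $12,062.84; balance $19,874.95
Installment 2: opening $19,874.95; interest $576.37 → $20,451.32; payment $12,062.84; balance $8,388.48
Installment 3: opening $8,388.48; interest $243.27 → $8,631.75; payment $8,631.75; balance $0.00

$0.00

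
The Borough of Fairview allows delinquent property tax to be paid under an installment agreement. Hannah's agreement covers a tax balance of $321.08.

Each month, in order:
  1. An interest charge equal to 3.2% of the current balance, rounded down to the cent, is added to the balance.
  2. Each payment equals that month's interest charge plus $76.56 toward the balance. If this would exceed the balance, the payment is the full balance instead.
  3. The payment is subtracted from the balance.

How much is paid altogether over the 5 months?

$347.93

Month 1: opening $321.08; interest $10.27 → $331.35; payment $86.83; balance $244.52
Month 2: opening $244.52; interest $7.82 → $252.34; payment $84.38; balance $167.96
Month 3: opening $167.96; interest $5.37 → $173.33; payment $81.93; balance $91.40
Month 4: opening $91.40; interest $2.92 → $94.32; payment $79.48; balance $14.84
Month 5: opening $14.84; interest $0.47 → $15.31; payment $15.31; balance $0.00
Total paid: $347.93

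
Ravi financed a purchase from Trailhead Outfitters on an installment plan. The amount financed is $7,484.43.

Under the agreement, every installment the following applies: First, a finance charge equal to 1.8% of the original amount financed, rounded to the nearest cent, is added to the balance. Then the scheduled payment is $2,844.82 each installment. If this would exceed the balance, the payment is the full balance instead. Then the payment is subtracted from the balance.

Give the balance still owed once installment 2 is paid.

Installment 1: opening $7,484.43; interest $134.72 → $7,619.15; payment $2,844.82; balance $4,774.33
Installment 2: opening $4,774.33; interest $134.72 → $4,909.05; payment $2,844.82; balance $2,064.23

$2,064.23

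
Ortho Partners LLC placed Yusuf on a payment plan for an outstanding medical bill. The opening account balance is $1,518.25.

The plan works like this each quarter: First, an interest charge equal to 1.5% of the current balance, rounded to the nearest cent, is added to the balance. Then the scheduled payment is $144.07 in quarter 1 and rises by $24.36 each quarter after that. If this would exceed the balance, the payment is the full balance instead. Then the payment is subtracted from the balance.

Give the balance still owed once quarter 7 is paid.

Quarter 1: opening $1,518.25; interest $22.77 → $1,541.02; payment $144.07; balance $1,396.95
Quarter 2: opening $1,396.95; interest $20.95 → $1,417.90; payment $168.43; balance $1,249.47
Quarter 3: opening $1,249.47; interest $18.74 → $1,268.21; payment $192.79; balance $1,075.42
Quarter 4: opening $1,075.42; interest $16.13 → $1,091.55; payment $217.15; balance $874.40
Quarter 5: opening $874.40; interest $13.12 → $887.52; payment $241.51; balance $646.01
Quarter 6: opening $646.01; interest $9.69 → $655.70; payment $265.87; balance $389.83
Quarter 7: opening $389.83; interest $5.85 → $395.68; payment $290.23; balance $105.45

$105.45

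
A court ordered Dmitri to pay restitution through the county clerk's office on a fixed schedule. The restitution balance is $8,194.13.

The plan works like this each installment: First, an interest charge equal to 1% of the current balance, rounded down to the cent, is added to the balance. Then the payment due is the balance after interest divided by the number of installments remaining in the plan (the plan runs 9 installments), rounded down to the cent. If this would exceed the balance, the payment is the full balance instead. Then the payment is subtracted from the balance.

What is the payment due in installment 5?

$956.90

# | Opening | Interest | Payment | End bal
1 | $8,194.13 | $81.94 | $919.56 | $7,356.51
2 | $7,356.51 | $73.56 | $928.75 | $6,501.32
3 | $6,501.32 | $65.01 | $938.04 | $5,628.29
4 | $5,628.29 | $56.28 | $947.42 | $4,737.15
5 | $4,737.15 | $47.37 | $956.90 | $3,827.62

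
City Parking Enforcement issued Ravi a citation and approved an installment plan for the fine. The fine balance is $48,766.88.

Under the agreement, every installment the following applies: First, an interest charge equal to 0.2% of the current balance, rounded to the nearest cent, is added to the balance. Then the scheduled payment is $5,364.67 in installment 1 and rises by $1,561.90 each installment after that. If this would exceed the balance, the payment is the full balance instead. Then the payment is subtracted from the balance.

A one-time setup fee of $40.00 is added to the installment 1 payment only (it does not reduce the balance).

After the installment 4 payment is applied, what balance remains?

Installment 1: opening $48,766.88; interest $97.53 → $48,864.41; payment $5,364.67 (+ $40.00 fee); balance $43,499.74
Installment 2: opening $43,499.74; interest $87.00 → $43,586.74; payment $6,926.57; balance $36,660.17
Installment 3: opening $36,660.17; interest $73.32 → $36,733.49; payment $8,488.47; balance $28,245.02
Installment 4: opening $28,245.02; interest $56.49 → $28,301.51; payment $10,050.37; balance $18,251.14

$18,251.14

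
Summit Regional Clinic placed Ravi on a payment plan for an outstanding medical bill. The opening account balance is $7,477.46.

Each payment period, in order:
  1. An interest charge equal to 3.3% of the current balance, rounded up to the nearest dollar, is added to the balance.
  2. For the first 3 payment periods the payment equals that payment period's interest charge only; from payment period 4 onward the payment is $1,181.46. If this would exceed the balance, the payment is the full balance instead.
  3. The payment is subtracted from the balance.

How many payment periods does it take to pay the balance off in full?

Payment period 1: $7,477.46 +$247.00 interest = $7,724.46; pay $247.00 → $7,477.46
Payment period 2: $7,477.46 +$247.00 interest = $7,724.46; pay $247.00 → $7,477.46
Payment period 3: $7,477.46 +$247.00 interest = $7,724.46; pay $247.00 → $7,477.46
Payment period 4: $7,477.46 +$247.00 interest = $7,724.46; pay $1,181.46 → $6,543.00
Payment period 5: $6,543.00 +$216.00 interest = $6,759.00; pay $1,181.46 → $5,577.54
Payment period 6: $5,577.54 +$185.00 interest = $5,762.54; pay $1,181.46 → $4,581.08
Payment period 7: $4,581.08 +$152.00 interest = $4,733.08; pay $1,181.46 → $3,551.62
Payment period 8: $3,551.62 +$118.00 interest = $3,669.62; pay $1,181.46 → $2,488.16
Payment period 9: $2,488.16 +$83.00 interest = $2,571.16; pay $1,181.46 → $1,389.70
Payment period 10: $1,389.70 +$46.00 interest = $1,435.70; pay $1,181.46 → $254.24
Payment period 11: $254.24 +$9.00 interest = $263.24; pay $263.24 → $0.00
Balance reaches $0.00 in payment period 11.

11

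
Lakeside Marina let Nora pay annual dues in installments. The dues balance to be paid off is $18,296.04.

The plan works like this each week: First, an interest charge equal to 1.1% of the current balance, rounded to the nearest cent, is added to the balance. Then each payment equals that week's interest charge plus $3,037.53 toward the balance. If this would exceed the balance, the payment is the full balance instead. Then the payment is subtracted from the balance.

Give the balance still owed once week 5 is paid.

Week 1: $18,296.04 +$201.26 interest = $18,497.30; pay $3,238.79 → $15,258.51
Week 2: $15,258.51 +$167.84 interest = $15,426.35; pay $3,205.37 → $12,220.98
Week 3: $12,220.98 +$134.43 interest = $12,355.41; pay $3,171.96 → $9,183.45
Week 4: $9,183.45 +$101.02 interest = $9,284.47; pay $3,138.55 → $6,145.92
Week 5: $6,145.92 +$67.61 interest = $6,213.53; pay $3,105.14 → $3,108.39

$3,108.39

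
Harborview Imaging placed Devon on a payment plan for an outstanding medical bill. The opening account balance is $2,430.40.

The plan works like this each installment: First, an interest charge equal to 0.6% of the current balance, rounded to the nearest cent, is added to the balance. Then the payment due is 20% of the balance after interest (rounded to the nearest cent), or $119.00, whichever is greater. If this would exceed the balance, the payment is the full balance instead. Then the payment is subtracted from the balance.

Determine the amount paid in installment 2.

Installment 1: $2,430.40 +$14.58 interest = $2,444.98; pay $489.00 → $1,955.98
Installment 2: $1,955.98 +$11.74 interest = $1,967.72; pay $393.54 → $1,574.18

$393.54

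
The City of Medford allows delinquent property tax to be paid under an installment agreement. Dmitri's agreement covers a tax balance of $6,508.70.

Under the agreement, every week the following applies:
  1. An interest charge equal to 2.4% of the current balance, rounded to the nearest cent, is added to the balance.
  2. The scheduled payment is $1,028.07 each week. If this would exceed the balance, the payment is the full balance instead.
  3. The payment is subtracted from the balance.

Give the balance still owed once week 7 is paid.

$0.00

Week 1: $6,508.70 +$156.21 interest = $6,664.91; pay $1,028.07 → $5,636.84
Week 2: $5,636.84 +$135.28 interest = $5,772.12; pay $1,028.07 → $4,744.05
Week 3: $4,744.05 +$113.86 interest = $4,857.91; pay $1,028.07 → $3,829.84
Week 4: $3,829.84 +$91.92 interest = $3,921.76; pay $1,028.07 → $2,893.69
Week 5: $2,893.69 +$69.45 interest = $2,963.14; pay $1,028.07 → $1,935.07
Week 6: $1,935.07 +$46.44 interest = $1,981.51; pay $1,028.07 → $953.44
Week 7: $953.44 +$22.88 interest = $976.32; pay $976.32 → $0.00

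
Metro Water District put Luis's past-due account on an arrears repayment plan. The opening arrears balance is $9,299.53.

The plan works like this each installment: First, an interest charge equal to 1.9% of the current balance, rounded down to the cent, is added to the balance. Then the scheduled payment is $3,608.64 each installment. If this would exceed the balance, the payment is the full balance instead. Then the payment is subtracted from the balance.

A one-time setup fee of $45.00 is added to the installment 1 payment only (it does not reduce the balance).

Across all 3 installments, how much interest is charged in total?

$333.20

Installment 1: $9,299.53 +$176.69 interest = $9,476.22; pay $3,608.64 (+ $45.00 fee) → $5,867.58
Installment 2: $5,867.58 +$111.48 interest = $5,979.06; pay $3,608.64 → $2,370.42
Installment 3: $2,370.42 +$45.03 interest = $2,415.45; pay $2,415.45 → $0.00
Total interest: $176.69 + $111.48 + $45.03 = $333.20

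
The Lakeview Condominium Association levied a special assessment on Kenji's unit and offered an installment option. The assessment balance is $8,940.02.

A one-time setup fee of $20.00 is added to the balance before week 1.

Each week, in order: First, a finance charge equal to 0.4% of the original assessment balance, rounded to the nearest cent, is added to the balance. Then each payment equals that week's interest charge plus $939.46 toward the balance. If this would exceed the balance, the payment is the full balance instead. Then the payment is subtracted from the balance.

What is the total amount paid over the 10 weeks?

# | Opening | Interest | Payment | End bal
1 | $8,960.02 | $35.76 | $975.22 | $8,020.56
2 | $8,020.56 | $35.76 | $975.22 | $7,081.10
3 | $7,081.10 | $35.76 | $975.22 | $6,141.64
4 | $6,141.64 | $35.76 | $975.22 | $5,202.18
5 | $5,202.18 | $35.76 | $975.22 | $4,262.72
6 | $4,262.72 | $35.76 | $975.22 | $3,323.26
7 | $3,323.26 | $35.76 | $975.22 | $2,383.80
8 | $2,383.80 | $35.76 | $975.22 | $1,444.34
9 | $1,444.34 | $35.76 | $975.22 | $504.88
10 | $504.88 | $35.76 | $540.64 | $0.00
Total paid: $9,317.62

$9,317.62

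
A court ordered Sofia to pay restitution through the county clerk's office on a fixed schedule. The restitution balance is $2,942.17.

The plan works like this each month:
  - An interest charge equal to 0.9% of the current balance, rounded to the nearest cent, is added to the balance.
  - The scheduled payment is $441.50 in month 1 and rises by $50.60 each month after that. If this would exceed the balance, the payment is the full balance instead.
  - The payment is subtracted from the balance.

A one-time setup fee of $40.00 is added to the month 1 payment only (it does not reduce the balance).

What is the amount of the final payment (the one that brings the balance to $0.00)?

$321.67

# | Opening | Interest | Payment | Fee | End bal
1 | $2,942.17 | $26.48 | $441.50 | $40.00 | $2,527.15
2 | $2,527.15 | $22.74 | $492.10 | — | $2,057.79
3 | $2,057.79 | $18.52 | $542.70 | — | $1,533.61
4 | $1,533.61 | $13.80 | $593.30 | — | $954.11
5 | $954.11 | $8.59 | $643.90 | — | $318.80
6 | $318.80 | $2.87 | $321.67 | — | $0.00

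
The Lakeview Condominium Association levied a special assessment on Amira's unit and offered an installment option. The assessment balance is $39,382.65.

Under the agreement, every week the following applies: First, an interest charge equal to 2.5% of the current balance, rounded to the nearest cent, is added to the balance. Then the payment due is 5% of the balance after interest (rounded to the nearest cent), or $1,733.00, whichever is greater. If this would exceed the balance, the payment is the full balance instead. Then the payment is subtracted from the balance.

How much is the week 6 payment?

# | Opening | Interest | Payment | End bal
1 | $39,382.65 | $984.57 | $2,018.36 | $38,348.86
2 | $38,348.86 | $958.72 | $1,965.38 | $37,342.20
3 | $37,342.20 | $933.56 | $1,913.79 | $36,361.97
4 | $36,361.97 | $909.05 | $1,863.55 | $35,407.47
5 | $35,407.47 | $885.19 | $1,814.63 | $34,478.03
6 | $34,478.03 | $861.95 | $1,767.00 | $33,572.98

$1,767.00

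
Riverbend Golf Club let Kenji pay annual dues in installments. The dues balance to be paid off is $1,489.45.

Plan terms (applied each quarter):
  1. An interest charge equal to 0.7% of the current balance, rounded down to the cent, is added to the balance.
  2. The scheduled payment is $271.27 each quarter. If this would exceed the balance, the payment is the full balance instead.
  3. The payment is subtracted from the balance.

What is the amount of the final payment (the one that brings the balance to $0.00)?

# | Opening | Interest | Payment | End bal
1 | $1,489.45 | $10.42 | $271.27 | $1,228.60
2 | $1,228.60 | $8.60 | $271.27 | $965.93
3 | $965.93 | $6.76 | $271.27 | $701.42
4 | $701.42 | $4.90 | $271.27 | $435.05
5 | $435.05 | $3.04 | $271.27 | $166.82
6 | $166.82 | $1.16 | $167.98 | $0.00

$167.98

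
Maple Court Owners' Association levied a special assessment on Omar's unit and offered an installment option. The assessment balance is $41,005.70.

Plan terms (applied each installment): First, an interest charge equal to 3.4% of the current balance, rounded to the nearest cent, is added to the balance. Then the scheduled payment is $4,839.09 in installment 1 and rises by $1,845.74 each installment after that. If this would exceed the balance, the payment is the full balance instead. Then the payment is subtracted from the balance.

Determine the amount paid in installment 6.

Installment 1: opening $41,005.70; interest $1,394.19 → $42,399.89; payment $4,839.09; balance $37,560.80
Installment 2: opening $37,560.80; interest $1,277.07 → $38,837.87; payment $6,684.83; balance $32,153.04
Installment 3: opening $32,153.04; interest $1,093.20 → $33,246.24; payment $8,530.57; balance $24,715.67
Installment 4: opening $24,715.67; interest $840.33 → $25,556.00; payment $10,376.31; balance $15,179.69
Installment 5: opening $15,179.69; interest $516.11 → $15,695.80; payment $12,222.05; balance $3,473.75
Installment 6: opening $3,473.75; interest $118.11 → $3,591.86; payment $3,591.86; balance $0.00

$3,591.86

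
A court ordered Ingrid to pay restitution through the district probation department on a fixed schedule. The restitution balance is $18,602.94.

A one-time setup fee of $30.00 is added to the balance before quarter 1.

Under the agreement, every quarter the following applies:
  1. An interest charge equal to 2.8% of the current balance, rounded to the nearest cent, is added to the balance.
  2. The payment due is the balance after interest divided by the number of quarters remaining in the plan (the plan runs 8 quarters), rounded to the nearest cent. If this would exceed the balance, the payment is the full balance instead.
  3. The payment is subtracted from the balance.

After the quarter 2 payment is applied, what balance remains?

Quarter 1: opening $18,632.94; interest $521.72 → $19,154.66; payment $2,394.33; balance $16,760.33
Quarter 2: opening $16,760.33; interest $469.29 → $17,229.62; payment $2,461.37; balance $14,768.25

$14,768.25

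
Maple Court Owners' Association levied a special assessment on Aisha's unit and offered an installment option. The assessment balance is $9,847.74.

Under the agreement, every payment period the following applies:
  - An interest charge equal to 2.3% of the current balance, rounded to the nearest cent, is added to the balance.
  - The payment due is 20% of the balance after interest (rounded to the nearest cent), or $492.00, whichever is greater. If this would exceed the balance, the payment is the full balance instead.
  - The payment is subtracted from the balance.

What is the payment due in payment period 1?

Payment period 1: opening $9,847.74; interest $226.50 → $10,074.24; payment $2,014.85; balance $8,059.39

$2,014.85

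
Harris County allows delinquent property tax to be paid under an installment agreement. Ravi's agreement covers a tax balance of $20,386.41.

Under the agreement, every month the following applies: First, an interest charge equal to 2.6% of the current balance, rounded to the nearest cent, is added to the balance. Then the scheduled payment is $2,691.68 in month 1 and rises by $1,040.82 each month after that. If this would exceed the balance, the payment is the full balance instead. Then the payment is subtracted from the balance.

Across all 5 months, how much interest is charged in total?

$1,799.26

Month 1: $20,386.41 +$530.05 interest = $20,916.46; pay $2,691.68 → $18,224.78
Month 2: $18,224.78 +$473.84 interest = $18,698.62; pay $3,732.50 → $14,966.12
Month 3: $14,966.12 +$389.12 interest = $15,355.24; pay $4,773.32 → $10,581.92
Month 4: $10,581.92 +$275.13 interest = $10,857.05; pay $5,814.14 → $5,042.91
Month 5: $5,042.91 +$131.12 interest = $5,174.03; pay $5,174.03 → $0.00
Total interest: $530.05 + $473.84 + $389.12 + $275.13 + $131.12 = $1,799.26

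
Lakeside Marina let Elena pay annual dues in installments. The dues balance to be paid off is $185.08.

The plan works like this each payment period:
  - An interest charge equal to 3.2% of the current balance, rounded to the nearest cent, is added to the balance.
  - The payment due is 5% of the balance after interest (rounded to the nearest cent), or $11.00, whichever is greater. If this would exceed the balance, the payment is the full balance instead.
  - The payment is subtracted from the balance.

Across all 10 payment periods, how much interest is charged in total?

$51.26

Payment period 1: opening $185.08; interest $5.92 → $191.00; payment $11.00; balance $180.00
Payment period 2: opening $180.00; interest $5.76 → $185.76; payment $11.00; balance $174.76
Payment period 3: opening $174.76; interest $5.59 → $180.35; payment $11.00; balance $169.35
Payment period 4: opening $169.35; interest $5.42 → $174.77; payment $11.00; balance $163.77
Payment period 5: opening $163.77; interest $5.24 → $169.01; payment $11.00; balance $158.01
Payment period 6: opening $158.01; interest $5.06 → $163.07; payment $11.00; balance $152.07
Payment period 7: opening $152.07; interest $4.87 → $156.94; payment $11.00; balance $145.94
Payment period 8: opening $145.94; interest $4.67 → $150.61; payment $11.00; balance $139.61
Payment period 9: opening $139.61; interest $4.47 → $144.08; payment $11.00; balance $133.08
Payment period 10: opening $133.08; interest $4.26 → $137.34; payment $11.00; balance $126.34
Total interest: $5.92 + $5.76 + $5.59 + $5.42 + $5.24 + $5.06 + $4.87 + $4.67 + $4.47 + $4.26 = $51.26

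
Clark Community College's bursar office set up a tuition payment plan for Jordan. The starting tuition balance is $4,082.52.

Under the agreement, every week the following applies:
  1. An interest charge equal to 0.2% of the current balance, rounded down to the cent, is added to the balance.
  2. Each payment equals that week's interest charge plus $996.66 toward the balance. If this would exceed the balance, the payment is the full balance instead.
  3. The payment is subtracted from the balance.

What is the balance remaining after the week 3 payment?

$1,092.54

# | Opening | Interest | Payment | End bal
1 | $4,082.52 | $8.16 | $1,004.82 | $3,085.86
2 | $3,085.86 | $6.17 | $1,002.83 | $2,089.20
3 | $2,089.20 | $4.17 | $1,000.83 | $1,092.54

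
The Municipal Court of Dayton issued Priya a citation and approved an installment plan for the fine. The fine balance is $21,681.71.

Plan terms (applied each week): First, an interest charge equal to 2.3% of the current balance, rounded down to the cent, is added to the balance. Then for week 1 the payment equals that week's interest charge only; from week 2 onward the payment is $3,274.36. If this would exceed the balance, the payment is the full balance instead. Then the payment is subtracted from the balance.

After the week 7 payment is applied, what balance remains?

Week 1: $21,681.71 +$498.67 interest = $22,180.38; pay $498.67 → $21,681.71
Week 2: $21,681.71 +$498.67 interest = $22,180.38; pay $3,274.36 → $18,906.02
Week 3: $18,906.02 +$434.83 interest = $19,340.85; pay $3,274.36 → $16,066.49
Week 4: $16,066.49 +$369.52 interest = $16,436.01; pay $3,274.36 → $13,161.65
Week 5: $13,161.65 +$302.71 interest = $13,464.36; pay $3,274.36 → $10,190.00
Week 6: $10,190.00 +$234.37 interest = $10,424.37; pay $3,274.36 → $7,150.01
Week 7: $7,150.01 +$164.45 interest = $7,314.46; pay $3,274.36 → $4,040.10

$4,040.10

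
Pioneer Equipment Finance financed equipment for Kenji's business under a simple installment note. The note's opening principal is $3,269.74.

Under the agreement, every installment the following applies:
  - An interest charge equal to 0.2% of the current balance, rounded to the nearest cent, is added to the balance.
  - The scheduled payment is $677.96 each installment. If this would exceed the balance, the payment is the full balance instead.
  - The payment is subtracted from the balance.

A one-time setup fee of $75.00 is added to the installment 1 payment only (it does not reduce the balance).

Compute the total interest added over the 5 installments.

Installment 1: opening $3,269.74; interest $6.54 → $3,276.28; payment $677.96 (+ $75.00 fee); balance $2,598.32
Installment 2: opening $2,598.32; interest $5.20 → $2,603.52; payment $677.96; balance $1,925.56
Installment 3: opening $1,925.56; interest $3.85 → $1,929.41; payment $677.96; balance $1,251.45
Installment 4: opening $1,251.45; interest $2.50 → $1,253.95; payment $677.96; balance $575.99
Installment 5: opening $575.99; interest $1.15 → $577.14; payment $577.14; balance $0.00
Total interest: $6.54 + $5.20 + $3.85 + $2.50 + $1.15 = $19.24

$19.24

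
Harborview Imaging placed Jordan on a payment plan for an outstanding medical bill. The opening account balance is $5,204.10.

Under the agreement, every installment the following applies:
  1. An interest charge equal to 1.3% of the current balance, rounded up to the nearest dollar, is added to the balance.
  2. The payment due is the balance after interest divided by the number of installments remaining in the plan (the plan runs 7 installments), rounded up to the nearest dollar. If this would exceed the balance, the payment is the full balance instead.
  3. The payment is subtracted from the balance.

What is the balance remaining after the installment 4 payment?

$2,348.10

# | Opening | Interest | Payment | End bal
1 | $5,204.10 | $68.00 | $754.00 | $4,518.10
2 | $4,518.10 | $59.00 | $763.00 | $3,814.10
3 | $3,814.10 | $50.00 | $773.00 | $3,091.10
4 | $3,091.10 | $41.00 | $784.00 | $2,348.10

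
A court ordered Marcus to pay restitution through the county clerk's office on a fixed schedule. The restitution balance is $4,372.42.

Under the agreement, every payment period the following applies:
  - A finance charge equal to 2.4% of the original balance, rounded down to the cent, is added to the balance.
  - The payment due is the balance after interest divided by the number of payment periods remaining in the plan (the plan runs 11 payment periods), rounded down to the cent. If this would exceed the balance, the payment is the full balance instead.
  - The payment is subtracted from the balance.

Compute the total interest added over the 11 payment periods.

Payment period 1: $4,372.42 +$104.93 interest = $4,477.35; pay $407.03 → $4,070.32
Payment period 2: $4,070.32 +$104.93 interest = $4,175.25; pay $417.52 → $3,757.73
Payment period 3: $3,757.73 +$104.93 interest = $3,862.66; pay $429.18 → $3,433.48
Payment period 4: $3,433.48 +$104.93 interest = $3,538.41; pay $442.30 → $3,096.11
Payment period 5: $3,096.11 +$104.93 interest = $3,201.04; pay $457.29 → $2,743.75
Payment period 6: $2,743.75 +$104.93 interest = $2,848.68; pay $474.78 → $2,373.90
Payment period 7: $2,373.90 +$104.93 interest = $2,478.83; pay $495.76 → $1,983.07
Payment period 8: $1,983.07 +$104.93 interest = $2,088.00; pay $522.00 → $1,566.00
Payment period 9: $1,566.00 +$104.93 interest = $1,670.93; pay $556.97 → $1,113.96
Payment period 10: $1,113.96 +$104.93 interest = $1,218.89; pay $609.44 → $609.45
Payment period 11: $609.45 +$104.93 interest = $714.38; pay $714.38 → $0.00
Total interest: $104.93 + $104.93 + $104.93 + $104.93 + $104.93 + $104.93 + $104.93 + $104.93 + $104.93 + $104.93 + $104.93 = $1,154.23

$1,154.23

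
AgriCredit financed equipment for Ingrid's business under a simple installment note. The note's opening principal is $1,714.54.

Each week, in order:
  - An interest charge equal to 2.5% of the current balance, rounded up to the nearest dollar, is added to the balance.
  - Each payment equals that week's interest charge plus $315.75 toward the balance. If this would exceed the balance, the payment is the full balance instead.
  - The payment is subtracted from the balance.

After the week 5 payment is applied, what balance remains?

Week 1: opening $1,714.54; interest $43.00 → $1,757.54; payment $358.75; balance $1,398.79
Week 2: opening $1,398.79; interest $35.00 → $1,433.79; payment $350.75; balance $1,083.04
Week 3: opening $1,083.04; interest $28.00 → $1,111.04; payment $343.75; balance $767.29
Week 4: opening $767.29; interest $20.00 → $787.29; payment $335.75; balance $451.54
Week 5: opening $451.54; interest $12.00 → $463.54; payment $327.75; balance $135.79

$135.79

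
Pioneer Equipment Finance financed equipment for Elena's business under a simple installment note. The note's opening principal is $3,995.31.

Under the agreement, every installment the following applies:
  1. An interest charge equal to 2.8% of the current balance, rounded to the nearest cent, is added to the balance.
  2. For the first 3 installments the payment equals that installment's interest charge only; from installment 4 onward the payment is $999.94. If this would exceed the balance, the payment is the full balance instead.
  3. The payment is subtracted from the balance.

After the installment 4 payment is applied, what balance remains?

$3,107.24

Installment 1: $3,995.31 +$111.87 interest = $4,107.18; pay $111.87 → $3,995.31
Installment 2: $3,995.31 +$111.87 interest = $4,107.18; pay $111.87 → $3,995.31
Installment 3: $3,995.31 +$111.87 interest = $4,107.18; pay $111.87 → $3,995.31
Installment 4: $3,995.31 +$111.87 interest = $4,107.18; pay $999.94 → $3,107.24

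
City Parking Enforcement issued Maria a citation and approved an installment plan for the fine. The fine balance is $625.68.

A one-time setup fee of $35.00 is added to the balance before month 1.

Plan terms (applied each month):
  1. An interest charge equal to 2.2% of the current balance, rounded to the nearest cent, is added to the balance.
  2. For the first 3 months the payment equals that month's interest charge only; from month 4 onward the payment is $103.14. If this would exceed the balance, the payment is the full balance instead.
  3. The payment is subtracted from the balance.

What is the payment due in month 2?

$14.53

Month 1: opening $660.68; interest $14.53 → $675.21; payment $14.53; balance $660.68
Month 2: opening $660.68; interest $14.53 → $675.21; payment $14.53; balance $660.68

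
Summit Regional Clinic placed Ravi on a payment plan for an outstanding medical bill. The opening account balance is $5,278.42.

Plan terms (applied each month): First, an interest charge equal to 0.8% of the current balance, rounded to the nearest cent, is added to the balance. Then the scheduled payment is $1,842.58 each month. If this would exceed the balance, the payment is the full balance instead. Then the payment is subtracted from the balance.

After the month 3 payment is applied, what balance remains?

$0.00

# | Opening | Interest | Payment | End bal
1 | $5,278.42 | $42.23 | $1,842.58 | $3,478.07
2 | $3,478.07 | $27.82 | $1,842.58 | $1,663.31
3 | $1,663.31 | $13.31 | $1,676.62 | $0.00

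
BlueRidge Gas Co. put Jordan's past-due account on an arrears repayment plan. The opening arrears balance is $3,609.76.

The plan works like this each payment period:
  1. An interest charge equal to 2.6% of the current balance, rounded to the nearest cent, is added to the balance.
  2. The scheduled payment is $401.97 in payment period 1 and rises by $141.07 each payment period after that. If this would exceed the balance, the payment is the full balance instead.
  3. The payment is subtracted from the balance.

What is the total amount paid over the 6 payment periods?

$3,973.67

Payment period 1: opening $3,609.76; interest $93.85 → $3,703.61; payment $401.97; balance $3,301.64
Payment period 2: opening $3,301.64; interest $85.84 → $3,387.48; payment $543.04; balance $2,844.44
Payment period 3: opening $2,844.44; interest $73.96 → $2,918.40; payment $684.11; balance $2,234.29
Payment period 4: opening $2,234.29; interest $58.09 → $2,292.38; payment $825.18; balance $1,467.20
Payment period 5: opening $1,467.20; interest $38.15 → $1,505.35; payment $966.25; balance $539.10
Payment period 6: opening $539.10; interest $14.02 → $553.12; payment $553.12; balance $0.00
Total paid: $3,973.67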